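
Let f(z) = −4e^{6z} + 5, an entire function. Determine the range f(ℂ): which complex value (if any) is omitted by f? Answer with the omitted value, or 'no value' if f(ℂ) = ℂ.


Little Picard bounds the complement of f(ℂ) to at most one point.
e^{6z} is never zero on ℂ, so -4·e^{6z} takes every value in ℂ ∖ {0}. Adding 5 shifts the range to ℂ ∖ {5}. Thus f omits exactly the value 5.

Omitted value: 5.


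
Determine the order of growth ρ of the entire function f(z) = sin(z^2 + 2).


Write sin(w) = (e^{iw} ± e^{−iw})/(2 or 2i), so |sin(w)| ≤ e^{|w|}. With w = z^2 + 2, |w| ≤ 1r^2 + 2 on |z|=r, giving M(r) ≤ e^{1r^2 + 2} and ρ ≤ 2. For the lower bound, choose z on |z|=r with 1z^2 purely imaginary of modulus 1r^2; then |sin(z^2 + 2)| grows like e^{1r^2}/2, so ρ ≥ 2. Hence ρ = 2.
Therefore ρ = 2.

Order ρ = 2.


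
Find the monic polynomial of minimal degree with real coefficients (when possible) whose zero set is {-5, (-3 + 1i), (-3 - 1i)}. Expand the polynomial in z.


The polynomial is p(z) = ∏_{α ∈ S} (z − α), where S = {-5, (-3 + 1i), (-3 - 1i)}.
Expanding the product yields: p(z) = z^3 + 11·z^2 + 40·z + 50.
Note conjugate pairs combine to real quadratics: (z − (-3+1i))(z − (-3−1i)) = z² + 6z + 10.
The resulting polynomial has degree 3 and real coefficients as required.

p(z) = z^3 + 11·z^2 + 40·z + 50.


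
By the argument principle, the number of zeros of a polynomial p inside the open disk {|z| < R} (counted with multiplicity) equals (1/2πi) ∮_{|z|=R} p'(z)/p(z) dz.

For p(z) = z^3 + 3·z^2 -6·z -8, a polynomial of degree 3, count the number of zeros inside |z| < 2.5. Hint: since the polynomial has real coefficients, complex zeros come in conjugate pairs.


The zeros of p are: 2, -1, -4.
Their magnitudes are: 2, 1, 4.
Zeros with |z| < R = 2.5: 2, -1.
Count = 2.
By the argument principle, (1/2πi) ∮_{|z|=R} p'(z)/p(z) dz equals exactly this count.

Number of zeros inside |z| < 2.5: 2.


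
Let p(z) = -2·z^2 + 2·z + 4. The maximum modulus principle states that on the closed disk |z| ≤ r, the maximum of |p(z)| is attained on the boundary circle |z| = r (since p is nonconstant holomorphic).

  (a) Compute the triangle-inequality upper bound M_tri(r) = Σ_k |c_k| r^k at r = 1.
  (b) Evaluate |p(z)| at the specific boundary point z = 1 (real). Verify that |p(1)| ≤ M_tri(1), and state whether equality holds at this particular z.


Coefficients: c_0 = 4, c_1 = 2, c_2 = -2. Radius r = 1.
Part (a). Triangle bound: M_tri(r) = Σ_k |c_k| r^k
  = |4|·1^0 + |2|·1^1 + |-2|·1^2
  = 4 + 2 + 2 = 8.
This bounds M(r) := max_{|z|=r} |p(z)| from above; equality holds iff all terms c_k z^k can be made to align in phase at a single z on |z|=r.
Part (b). At z = 1 (real, on the circle |z| = r):
  p(1) = (4)·1^0 + (2)·1^1 + (-2)·1^2 = 4.
  |p(1)| = 4.
Check: |p(1)| = 4 ≤ 8 = M_tri(1). ✓ Equality does not hold at z = 1 (the coefficients have mixed signs, so the terms do not all align in phase there).

M_tri(1) = 8; |p(1)| = 4; equality at z=1: no.


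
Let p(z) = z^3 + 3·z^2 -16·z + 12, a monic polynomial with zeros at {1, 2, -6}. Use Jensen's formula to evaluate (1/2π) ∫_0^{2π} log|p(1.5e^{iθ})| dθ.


Zeros: -6, 1, 2; r = 1.5.
Inside |z| < r: 1. Outside (|z| ≥ r): -6, 2.
p(0) = 12, so log|p(0)| = log(12) = 2.4849.
Apply Jensen: I(r) = log|p(0)| + Σ_k log(r/|z_k|), summed over zeros inside |z| < r.
  log(r/|z_k|) for z_k = 1: log(1.5/1) = 0.4055
  Outside zeros (-6, 2) contribute nothing to the Jensen sum.
Sum over inside zeros: 0.4055.
I(r) = log|p(0)| + (inside sum) = 2.4849 + 0.4055 = 2.8904.
Note: since some zeros are outside |z| ≤ r, the simplified n·log(r) form does NOT apply — only the inside zeros contribute.

I(r) ≈ 2.8904.


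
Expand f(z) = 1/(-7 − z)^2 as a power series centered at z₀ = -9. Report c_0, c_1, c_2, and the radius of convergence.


Let w = z − z₀, so z = z₀ + w.
Then -7 − z = -7 − (z₀ + w) = (-7 − z₀) − w = 2 − w.
f(z) = 1/(2 − w)^2 = (1/(2)^2) · (1 − w/(2))^{−2}.
By the binomial series (1−u)^{−2} = Σ_{n≥0} C(n+1, 1) u^n for |u|<1, with u = w/(2):
  c_n = C(n+1, 1) / (2)^(n+2).
  c_0 = 1/(2)^2 = 1/4.
  c_1 = 2/(2)^3 = 1/4.
  c_2 = 3/(2)^4 = 3/16.
The series is valid for |w/d| < 1, i.e. |z − z₀| < |d|.
Radius of convergence: R = |-7 − z₀| = |2| = 2 (distance from z₀ to the singularity z = -7).

c_0 = 1/4, c_1 = 1/4, c_2 = 3/16; R = 2.


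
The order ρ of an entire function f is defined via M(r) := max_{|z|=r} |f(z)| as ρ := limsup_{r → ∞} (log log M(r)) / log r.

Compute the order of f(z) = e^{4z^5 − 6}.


|e^{4z^5 − 6}| = e^{Re(4·z^5) + -6} ≤ e^{4|z|^5 + -6} = e^{4r^5 + -6} on |z| = r, so ρ ≤ 5. Choosing z on |z|=r so that 4·z^5 is real positive (always possible by picking arg z appropriately) gives |f(z)| = e^{4r^5 + -6}, matching the bound. The additive constant -6 does not affect log log M(r) ~ 5·log r. Hence ρ = 5.
Therefore ρ = 5.

Order ρ = 5.


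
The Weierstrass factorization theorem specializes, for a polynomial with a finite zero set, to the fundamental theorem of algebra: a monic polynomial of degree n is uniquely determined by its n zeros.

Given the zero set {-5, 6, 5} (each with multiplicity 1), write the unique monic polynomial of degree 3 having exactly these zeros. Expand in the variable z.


The polynomial is p(z) = ∏_{α ∈ S} (z − α), where S = {-5, 6, 5}.
Expanding the product yields: p(z) = z^3 -6·z^2 -25·z + 150.
The resulting polynomial has degree 3 and real coefficients as required.

p(z) = z^3 -6·z^2 -25·z + 150.


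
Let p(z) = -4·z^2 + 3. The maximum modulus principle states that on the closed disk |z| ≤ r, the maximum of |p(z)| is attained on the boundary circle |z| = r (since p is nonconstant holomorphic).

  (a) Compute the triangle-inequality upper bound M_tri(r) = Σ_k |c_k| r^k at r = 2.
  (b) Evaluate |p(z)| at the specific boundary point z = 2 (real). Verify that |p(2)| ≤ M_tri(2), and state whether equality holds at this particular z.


Coefficients: c_0 = 3, c_1 = 0, c_2 = -4. Radius r = 2.
Part (a). Triangle bound: M_tri(r) = Σ_k |c_k| r^k
  = |3|·2^0 + |0|·2^1 + |-4|·2^2
  = 3 + 0 + 16 = 19.
This bounds M(r) := max_{|z|=r} |p(z)| from above; equality holds iff all terms c_k z^k can be made to align in phase at a single z on |z|=r.
Part (b). At z = 2 (real, on the circle |z| = r):
  p(2) = (3)·2^0 + (0)·2^1 + (-4)·2^2 = -13.
  |p(2)| = 13.
Check: |p(2)| = 13 ≤ 19 = M_tri(2). ✓ Equality does not hold at z = 2 (the coefficients have mixed signs, so the terms do not all align in phase there).

M_tri(2) = 19; |p(2)| = 13; equality at z=2: no.


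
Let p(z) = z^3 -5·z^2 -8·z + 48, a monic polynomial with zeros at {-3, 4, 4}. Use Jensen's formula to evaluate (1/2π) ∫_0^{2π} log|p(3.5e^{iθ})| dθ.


Zeros: -3, 4, 4; r = 3.5.
Inside |z| < r: -3. Outside (|z| ≥ r): 4, 4.
p(0) = 48, so log|p(0)| = log(48) = 3.8712.
Apply Jensen: I(r) = log|p(0)| + Σ_k log(r/|z_k|), summed over zeros inside |z| < r.
  log(r/|z_k|) for z_k = -3: log(3.5/3) = 0.1542
  Outside zeros (4, 4) contribute nothing to the Jensen sum.
Sum over inside zeros: 0.1542.
I(r) = log|p(0)| + (inside sum) = 3.8712 + 0.1542 = 4.0254.
Note: since some zeros are outside |z| ≤ r, the simplified n·log(r) form does NOT apply — only the inside zeros contribute.

I(r) ≈ 4.0254.


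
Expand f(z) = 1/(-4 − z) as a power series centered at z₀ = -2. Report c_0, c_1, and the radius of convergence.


Let w = z − z₀, so z = z₀ + w.
Then -4 − z = -4 − (z₀ + w) = (-4 − z₀) − w = -2 − w.
f(z) = 1/(-2 − w) = (1/(-2)) · 1/(1 − w/(-2)) = Σ_{n≥0} w^n / (-2)^(n+1).
So c_n = 1/(-2)^(n+1):
  c_0 = 1/(-2)^1 = -1/2.
  c_1 = 1/(-2)^2 = 1/4.
The series is valid for |w/d| < 1, i.e. |z − z₀| < |d|.
Radius of convergence: R = |-4 − z₀| = |-2| = 2 (distance from z₀ to the singularity z = -4).

c_0 = -1/2, c_1 = 1/4; R = 2.


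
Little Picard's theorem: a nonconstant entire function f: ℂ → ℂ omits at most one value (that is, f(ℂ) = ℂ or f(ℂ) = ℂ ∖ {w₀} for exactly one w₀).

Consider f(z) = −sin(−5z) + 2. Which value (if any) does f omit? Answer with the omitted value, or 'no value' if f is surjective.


Little Picard bounds the complement of f(ℂ) to at most one point.
sin is entire and surjective onto ℂ: for every w ∈ ℂ, sin(ζ) = w has a solution ζ ∈ ℂ (e.g., via the complex inverse arcsin). With ζ = −5z this gives z = ζ/(-5). Then -1·sin(−5z) takes every value in -1·ℂ = ℂ, and adding 2 is a bijection of ℂ. So f is surjective and omits no value. (Note: only on the real line is sin bounded by [−1, 1].)

Omitted value: no value.


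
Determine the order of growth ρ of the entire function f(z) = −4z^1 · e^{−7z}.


M(r) = max_{|z|=r} |-4|·|z|^1·|e^{−7z}| = 4·r^1 · e^{7r^1} (the factors attain their maxima compatibly on |z|=r). Then log M(r) = log 4 + 1·log r + 7r^1, dominated by the last term, so log log M(r) ~ 1·log r. The polynomial factor -4z^1 contributes only a log r term and does not affect the order. ρ = 1.
Therefore ρ = 1.

Order ρ = 1.


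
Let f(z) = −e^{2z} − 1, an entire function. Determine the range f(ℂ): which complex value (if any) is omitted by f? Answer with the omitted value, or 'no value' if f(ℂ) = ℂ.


Little Picard bounds the complement of f(ℂ) to at most one point.
e^{2z} is never zero on ℂ, so -1·e^{2z} takes every value in ℂ ∖ {0}. Adding -1 shifts the range to ℂ ∖ {-1}. Thus f omits exactly the value -1.

Omitted value: -1.


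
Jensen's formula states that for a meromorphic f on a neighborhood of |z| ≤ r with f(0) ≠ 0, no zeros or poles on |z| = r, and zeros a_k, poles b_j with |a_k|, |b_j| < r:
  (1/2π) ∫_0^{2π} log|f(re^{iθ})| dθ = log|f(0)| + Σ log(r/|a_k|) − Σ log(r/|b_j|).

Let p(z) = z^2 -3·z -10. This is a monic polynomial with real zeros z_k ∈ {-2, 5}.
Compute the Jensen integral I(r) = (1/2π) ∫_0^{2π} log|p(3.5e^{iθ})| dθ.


Zeros: -2, 5; r = 3.5.
Inside |z| < r: -2. Outside (|z| ≥ r): 5.
p(0) = -10, so log|p(0)| = log(10) = 2.3026.
Apply Jensen: I(r) = log|p(0)| + Σ_k log(r/|z_k|), summed over zeros inside |z| < r.
  log(r/|z_k|) for z_k = -2: log(3.5/2) = 0.5596
  Outside zeros (5) contribute nothing to the Jensen sum.
Sum over inside zeros: 0.5596.
I(r) = log|p(0)| + (inside sum) = 2.3026 + 0.5596 = 2.8622.
Note: since some zeros are outside |z| ≤ r, the simplified n·log(r) form does NOT apply — only the inside zeros contribute.

I(r) ≈ 2.8622.


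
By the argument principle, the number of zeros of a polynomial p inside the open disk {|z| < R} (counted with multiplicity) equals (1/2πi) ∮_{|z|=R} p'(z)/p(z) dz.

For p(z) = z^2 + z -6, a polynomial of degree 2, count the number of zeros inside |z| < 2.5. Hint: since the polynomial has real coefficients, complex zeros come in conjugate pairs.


The zeros of p are: -3, 2.
Their magnitudes are: 3, 2.
Zeros with |z| < R = 2.5: 2.
Count = 1.
By the argument principle, (1/2πi) ∮_{|z|=R} p'(z)/p(z) dz equals exactly this count.

Number of zeros inside |z| < 2.5: 1.


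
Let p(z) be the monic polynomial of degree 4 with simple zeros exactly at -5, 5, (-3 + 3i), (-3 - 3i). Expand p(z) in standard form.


The polynomial is p(z) = ∏_{α ∈ S} (z − α), where S = {-5, 5, (-3 + 3i), (-3 - 3i)}.
Expanding the product yields: p(z) = z^4 + 6·z^3 -7·z^2 -150·z -450.
Note conjugate pairs combine to real quadratics: (z − (-3+3i))(z − (-3−3i)) = z² + 6z + 18.
The resulting polynomial has degree 4 and real coefficients as required.

p(z) = z^4 + 6·z^3 -7·z^2 -150·z -450.


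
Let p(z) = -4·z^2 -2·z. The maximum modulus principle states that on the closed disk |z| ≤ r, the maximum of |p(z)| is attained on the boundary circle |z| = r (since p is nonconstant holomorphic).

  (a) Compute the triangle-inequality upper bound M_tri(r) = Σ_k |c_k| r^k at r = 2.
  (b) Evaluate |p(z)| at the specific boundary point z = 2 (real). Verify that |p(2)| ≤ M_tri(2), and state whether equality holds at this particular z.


Coefficients: c_0 = 0, c_1 = -2, c_2 = -4. Radius r = 2.
Part (a). Triangle bound: M_tri(r) = Σ_k |c_k| r^k
  = |0|·2^0 + |-2|·2^1 + |-4|·2^2
  = 0 + 4 + 16 = 20.
This bounds M(r) := max_{|z|=r} |p(z)| from above; equality holds iff all terms c_k z^k can be made to align in phase at a single z on |z|=r.
Part (b). At z = 2 (real, on the circle |z| = r):
  p(2) = (0)·2^0 + (-2)·2^1 + (-4)·2^2 = -20.
  |p(2)| = 20.
Since all nonzero coefficients share the same sign, |p(2)| = 20 = M_tri(2); the triangle bound is attained at z = 2, so in fact M(r) = 20.

M_tri(2) = 20; |p(2)| = 20; equality at z=2: yes.


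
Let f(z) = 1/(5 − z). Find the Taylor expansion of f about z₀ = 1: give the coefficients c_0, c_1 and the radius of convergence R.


Let w = z − z₀, so z = z₀ + w.
Then 5 − z = 5 − (z₀ + w) = (5 − z₀) − w = 4 − w.
f(z) = 1/(4 − w) = (1/(4)) · 1/(1 − w/(4)) = Σ_{n≥0} w^n / (4)^(n+1).
So c_n = 1/(4)^(n+1):
  c_0 = 1/(4)^1 = 1/4.
  c_1 = 1/(4)^2 = 1/16.
The series is valid for |w/d| < 1, i.e. |z − z₀| < |d|.
Radius of convergence: R = |5 − z₀| = |4| = 4 (distance from z₀ to the singularity z = 5).

c_0 = 1/4, c_1 = 1/16; R = 4.


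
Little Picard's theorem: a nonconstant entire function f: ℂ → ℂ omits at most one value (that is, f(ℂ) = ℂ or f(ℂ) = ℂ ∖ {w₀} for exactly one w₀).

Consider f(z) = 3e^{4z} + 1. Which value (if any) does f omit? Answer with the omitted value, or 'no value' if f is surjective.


Little Picard bounds the complement of f(ℂ) to at most one point.
e^{4z} is never zero on ℂ, so 3·e^{4z} takes every value in ℂ ∖ {0}. Adding 1 shifts the range to ℂ ∖ {1}. Thus f omits exactly the value 1.

Omitted value: 1.


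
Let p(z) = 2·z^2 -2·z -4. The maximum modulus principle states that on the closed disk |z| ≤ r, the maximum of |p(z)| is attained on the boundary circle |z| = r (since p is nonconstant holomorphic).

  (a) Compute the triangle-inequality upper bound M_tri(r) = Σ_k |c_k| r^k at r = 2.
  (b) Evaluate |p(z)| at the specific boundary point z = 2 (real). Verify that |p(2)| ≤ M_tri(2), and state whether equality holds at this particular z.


Coefficients: c_0 = -4, c_1 = -2, c_2 = 2. Radius r = 2.
Part (a). Triangle bound: M_tri(r) = Σ_k |c_k| r^k
  = |-4|·2^0 + |-2|·2^1 + |2|·2^2
  = 4 + 4 + 8 = 16.
This bounds M(r) := max_{|z|=r} |p(z)| from above; equality holds iff all terms c_k z^k can be made to align in phase at a single z on |z|=r.
Part (b). At z = 2 (real, on the circle |z| = r):
  p(2) = (-4)·2^0 + (-2)·2^1 + (2)·2^2 = 0.
  |p(2)| = 0.
Check: |p(2)| = 0 ≤ 16 = M_tri(2). ✓ Equality does not hold at z = 2 (the coefficients have mixed signs, so the terms do not all align in phase there).

M_tri(2) = 16; |p(2)| = 0; equality at z=2: no.


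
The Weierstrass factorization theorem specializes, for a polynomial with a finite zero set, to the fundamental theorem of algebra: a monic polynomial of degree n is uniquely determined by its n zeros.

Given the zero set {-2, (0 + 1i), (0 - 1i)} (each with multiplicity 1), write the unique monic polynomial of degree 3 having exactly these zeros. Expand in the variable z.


The polynomial is p(z) = ∏_{α ∈ S} (z − α), where S = {-2, (0 + 1i), (0 - 1i)}.
Expanding the product yields: p(z) = z^3 + 2·z^2 + z + 2.
Note conjugate pairs combine to real quadratics: (z − (0+1i))(z − (0−1i)) = z² + 1.
The resulting polynomial has degree 3 and real coefficients as required.

p(z) = z^3 + 2·z^2 + z + 2.


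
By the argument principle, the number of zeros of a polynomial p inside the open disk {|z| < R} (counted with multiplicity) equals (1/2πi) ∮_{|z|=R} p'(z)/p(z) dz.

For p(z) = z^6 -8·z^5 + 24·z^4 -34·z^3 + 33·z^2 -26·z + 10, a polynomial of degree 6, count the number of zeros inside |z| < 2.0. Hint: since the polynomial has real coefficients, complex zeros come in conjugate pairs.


The zeros of p are: 1, 1, (3 + 1i), (3 - 1i), (0 + 1i), (0 - 1i).
Their magnitudes are: 1, 1, 3.162, 3.162, 1, 1.
Zeros with |z| < R = 2.0: 1, 1, (0 + 1i), (0 - 1i).
Count = 4.
By the argument principle, (1/2πi) ∮_{|z|=R} p'(z)/p(z) dz equals exactly this count.

Number of zeros inside |z| < 2.0: 4.


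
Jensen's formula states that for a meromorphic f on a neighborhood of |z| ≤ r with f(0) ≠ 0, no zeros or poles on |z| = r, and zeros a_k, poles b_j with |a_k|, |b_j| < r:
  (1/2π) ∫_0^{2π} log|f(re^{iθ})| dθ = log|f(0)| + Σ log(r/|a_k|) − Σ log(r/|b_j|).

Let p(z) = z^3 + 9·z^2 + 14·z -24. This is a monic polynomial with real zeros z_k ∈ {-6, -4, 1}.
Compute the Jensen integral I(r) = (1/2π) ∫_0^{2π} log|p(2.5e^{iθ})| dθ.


Zeros: -6, -4, 1; r = 2.5.
Inside |z| < r: 1. Outside (|z| ≥ r): -6, -4.
p(0) = -24, so log|p(0)| = log(24) = 3.1781.
Apply Jensen: I(r) = log|p(0)| + Σ_k log(r/|z_k|), summed over zeros inside |z| < r.
  log(r/|z_k|) for z_k = 1: log(2.5/1) = 0.9163
  Outside zeros (-6, -4) contribute nothing to the Jensen sum.
Sum over inside zeros: 0.9163.
I(r) = log|p(0)| + (inside sum) = 3.1781 + 0.9163 = 4.0943.
Note: since some zeros are outside |z| ≤ r, the simplified n·log(r) form does NOT apply — only the inside zeros contribute.

I(r) ≈ 4.0943.


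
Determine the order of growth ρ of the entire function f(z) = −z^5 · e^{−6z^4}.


M(r) = max_{|z|=r} |-1|·|z|^5·|e^{−6z^4}| = 1·r^5 · e^{6r^4} (the factors attain their maxima compatibly on |z|=r). Then log M(r) = log 1 + 5·log r + 6r^4, dominated by the last term, so log log M(r) ~ 4·log r. The polynomial factor -1z^5 contributes only a log r term and does not affect the order. ρ = 4.
Therefore ρ = 4.

Order ρ = 4.


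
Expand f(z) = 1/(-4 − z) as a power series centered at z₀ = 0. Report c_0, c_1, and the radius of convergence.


Let w = z − z₀, so z = z₀ + w.
Then -4 − z = -4 − (z₀ + w) = (-4 − z₀) − w = -4 − w.
f(z) = 1/(-4 − w) = (1/(-4)) · 1/(1 − w/(-4)) = Σ_{n≥0} w^n / (-4)^(n+1).
So c_n = 1/(-4)^(n+1):
  c_0 = 1/(-4)^1 = -1/4.
  c_1 = 1/(-4)^2 = 1/16.
The series is valid for |w/d| < 1, i.e. |z − z₀| < |d|.
Radius of convergence: R = |-4 − z₀| = |-4| = 4 (distance from z₀ to the singularity z = -4).

c_0 = -1/4, c_1 = 1/16; R = 4.


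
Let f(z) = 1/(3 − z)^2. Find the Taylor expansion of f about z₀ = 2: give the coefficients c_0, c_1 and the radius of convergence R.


Let w = z − z₀, so z = z₀ + w.
Then 3 − z = 3 − (z₀ + w) = (3 − z₀) − w = 1 − w.
f(z) = 1/(1 − w)^2 = (1/(1)^2) · (1 − w/(1))^{−2}.
By the binomial series (1−u)^{−2} = Σ_{n≥0} C(n+1, 1) u^n for |u|<1, with u = w/(1):
  c_n = C(n+1, 1) / (1)^(n+2).
  c_0 = 1/(1)^2 = 1.
  c_1 = 2/(1)^3 = 2.
The series is valid for |w/d| < 1, i.e. |z − z₀| < |d|.
Radius of convergence: R = |3 − z₀| = |1| = 1 (distance from z₀ to the singularity z = 3).

c_0 = 1, c_1 = 2; R = 1.


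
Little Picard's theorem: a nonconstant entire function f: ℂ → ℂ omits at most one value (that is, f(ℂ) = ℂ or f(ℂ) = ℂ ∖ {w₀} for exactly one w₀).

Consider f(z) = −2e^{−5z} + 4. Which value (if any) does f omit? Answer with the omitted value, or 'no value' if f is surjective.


Little Picard bounds the complement of f(ℂ) to at most one point.
e^{−5z} is never zero on ℂ, so -2·e^{−5z} takes every value in ℂ ∖ {0}. Adding 4 shifts the range to ℂ ∖ {4}. Thus f omits exactly the value 4.

Omitted value: 4.


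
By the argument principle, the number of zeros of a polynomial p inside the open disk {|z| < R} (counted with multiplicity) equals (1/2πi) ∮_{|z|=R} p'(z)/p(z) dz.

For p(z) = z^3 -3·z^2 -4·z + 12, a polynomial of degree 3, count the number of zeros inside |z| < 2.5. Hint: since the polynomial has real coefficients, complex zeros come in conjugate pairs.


The zeros of p are: 3, -2, 2.
Their magnitudes are: 3, 2, 2.
Zeros with |z| < R = 2.5: -2, 2.
Count = 2.
By the argument principle, (1/2πi) ∮_{|z|=R} p'(z)/p(z) dz equals exactly this count.

Number of zeros inside |z| < 2.5: 2.


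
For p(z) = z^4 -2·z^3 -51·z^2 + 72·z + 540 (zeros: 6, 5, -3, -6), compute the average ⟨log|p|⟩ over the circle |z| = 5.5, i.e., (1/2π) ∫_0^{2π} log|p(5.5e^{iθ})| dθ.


Zeros: -6, -3, 5, 6; r = 5.5.
Inside |z| < r: -3, 5. Outside (|z| ≥ r): -6, 6.
p(0) = 540, so log|p(0)| = log(540) = 6.2916.
Apply Jensen: I(r) = log|p(0)| + Σ_k log(r/|z_k|), summed over zeros inside |z| < r.
  log(r/|z_k|) for z_k = 5: log(5.5/5) = 0.0953
  log(r/|z_k|) for z_k = -3: log(5.5/3) = 0.6061
  Outside zeros (-6, 6) contribute nothing to the Jensen sum.
Sum over inside zeros: 0.7014.
I(r) = log|p(0)| + (inside sum) = 6.2916 + 0.7014 = 6.9930.
Note: since some zeros are outside |z| ≤ r, the simplified n·log(r) form does NOT apply — only the inside zeros contribute.

I(r) ≈ 6.9930.


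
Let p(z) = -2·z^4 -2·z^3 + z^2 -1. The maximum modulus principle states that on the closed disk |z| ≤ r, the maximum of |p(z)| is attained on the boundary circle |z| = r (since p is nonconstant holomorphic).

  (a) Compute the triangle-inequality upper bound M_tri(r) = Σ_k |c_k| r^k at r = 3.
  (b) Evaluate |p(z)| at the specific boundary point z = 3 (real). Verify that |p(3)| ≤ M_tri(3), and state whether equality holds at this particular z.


Coefficients: c_0 = -1, c_1 = 0, c_2 = 1, c_3 = -2, c_4 = -2. Radius r = 3.
Part (a). Triangle bound: M_tri(r) = Σ_k |c_k| r^k
  = |-1|·3^0 + |0|·3^1 + |1|·3^2 + |-2|·3^3 + |-2|·3^4
  = 1 + 0 + 9 + 54 + 162 = 226.
This bounds M(r) := max_{|z|=r} |p(z)| from above; equality holds iff all terms c_k z^k can be made to align in phase at a single z on |z|=r.
Part (b). At z = 3 (real, on the circle |z| = r):
  p(3) = (-1)·3^0 + (0)·3^1 + (1)·3^2 + (-2)·3^3 + (-2)·3^4 = -208.
  |p(3)| = 208.
Check: |p(3)| = 208 ≤ 226 = M_tri(3). ✓ Equality does not hold at z = 3 (the coefficients have mixed signs, so the terms do not all align in phase there).

M_tri(3) = 226; |p(3)| = 208; equality at z=3: no.


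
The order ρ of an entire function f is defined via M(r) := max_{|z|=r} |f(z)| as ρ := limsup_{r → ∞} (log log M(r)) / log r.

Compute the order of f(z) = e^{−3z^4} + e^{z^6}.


Each summand is entire of order 4 and 6 respectively (as in the single-exponential case). The order of a sum is at most the max of the orders, so ρ ≤ 6. For the lower bound: on |z|=r choose arg z so that 1z^6 is real positive; then |e^{1z^6}| = e^{1r^6} while |e^{-3z^4}| ≤ e^{3r^4} = o(e^{1r^6}). So |f| ≥ e^{1r^6}(1 − o(1)) and ρ ≥ 6. Hence ρ = max(4, 6) = 6.
Therefore ρ = 6.

Order ρ = 6.


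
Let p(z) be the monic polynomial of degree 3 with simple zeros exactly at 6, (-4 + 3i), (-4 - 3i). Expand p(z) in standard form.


The polynomial is p(z) = ∏_{α ∈ S} (z − α), where S = {6, (-4 + 3i), (-4 - 3i)}.
Expanding the product yields: p(z) = z^3 + 2·z^2 -23·z -150.
Note conjugate pairs combine to real quadratics: (z − (-4+3i))(z − (-4−3i)) = z² + 8z + 25.
The resulting polynomial has degree 3 and real coefficients as required.

p(z) = z^3 + 2·z^2 -23·z -150.


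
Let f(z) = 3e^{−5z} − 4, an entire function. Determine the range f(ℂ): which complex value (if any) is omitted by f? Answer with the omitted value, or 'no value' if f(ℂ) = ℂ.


Little Picard bounds the complement of f(ℂ) to at most one point.
e^{−5z} is never zero on ℂ, so 3·e^{−5z} takes every value in ℂ ∖ {0}. Adding -4 shifts the range to ℂ ∖ {-4}. Thus f omits exactly the value -4.

Omitted value: -4.


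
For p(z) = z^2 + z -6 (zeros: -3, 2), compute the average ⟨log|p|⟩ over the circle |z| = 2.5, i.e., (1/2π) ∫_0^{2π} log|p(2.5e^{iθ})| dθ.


Zeros: -3, 2; r = 2.5.
Inside |z| < r: 2. Outside (|z| ≥ r): -3.
p(0) = -6, so log|p(0)| = log(6) = 1.7918.
Apply Jensen: I(r) = log|p(0)| + Σ_k log(r/|z_k|), summed over zeros inside |z| < r.
  log(r/|z_k|) for z_k = 2: log(2.5/2) = 0.2231
  Outside zeros (-3) contribute nothing to the Jensen sum.
Sum over inside zeros: 0.2231.
I(r) = log|p(0)| + (inside sum) = 1.7918 + 0.2231 = 2.0149.
Note: since some zeros are outside |z| ≤ r, the simplified n·log(r) form does NOT apply — only the inside zeros contribute.

I(r) ≈ 2.0149.


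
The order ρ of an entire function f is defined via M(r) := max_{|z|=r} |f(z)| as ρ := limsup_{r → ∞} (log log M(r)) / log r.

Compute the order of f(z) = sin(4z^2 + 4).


Write sin(w) = (e^{iw} ± e^{−iw})/(2 or 2i), so |sin(w)| ≤ e^{|w|}. With w = 4z^2 + 4, |w| ≤ 4r^2 + 4 on |z|=r, giving M(r) ≤ e^{4r^2 + 4} and ρ ≤ 2. For the lower bound, choose z on |z|=r with 4z^2 purely imaginary of modulus 4r^2; then |sin(4z^2 + 4)| grows like e^{4r^2}/2, so ρ ≥ 2. Hence ρ = 2.
Therefore ρ = 2.

Order ρ = 2.


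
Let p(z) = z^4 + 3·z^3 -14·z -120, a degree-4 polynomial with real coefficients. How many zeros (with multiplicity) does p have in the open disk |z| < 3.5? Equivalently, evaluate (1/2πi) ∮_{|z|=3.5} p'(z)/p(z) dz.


The zeros of p are: 3, (-1 + 3i), (-1 - 3i), -4.
Their magnitudes are: 3, 3.162, 3.162, 4.
Zeros with |z| < R = 3.5: 3, (-1 + 3i), (-1 - 3i).
Count = 3.
By the argument principle, (1/2πi) ∮_{|z|=R} p'(z)/p(z) dz equals exactly this count.

Number of zeros inside |z| < 3.5: 3.


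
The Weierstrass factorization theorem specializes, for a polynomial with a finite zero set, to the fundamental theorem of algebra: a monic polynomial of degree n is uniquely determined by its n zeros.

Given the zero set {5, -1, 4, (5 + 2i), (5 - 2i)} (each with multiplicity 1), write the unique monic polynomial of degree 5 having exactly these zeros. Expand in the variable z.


The polynomial is p(z) = ∏_{α ∈ S} (z − α), where S = {5, -1, 4, (5 + 2i), (5 - 2i)}.
Expanding the product yields: p(z) = z^5 -18·z^4 + 120·z^3 -322·z^2 + 119·z + 580.
Note conjugate pairs combine to real quadratics: (z − (5+2i))(z − (5−2i)) = z² − 10z + 29.
The resulting polynomial has degree 5 and real coefficients as required.

p(z) = z^5 -18·z^4 + 120·z^3 -322·z^2 + 119·z + 580.


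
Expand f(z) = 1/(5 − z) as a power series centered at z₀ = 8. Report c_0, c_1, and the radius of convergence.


Let w = z − z₀, so z = z₀ + w.
Then 5 − z = 5 − (z₀ + w) = (5 − z₀) − w = -3 − w.
f(z) = 1/(-3 − w) = (1/(-3)) · 1/(1 − w/(-3)) = Σ_{n≥0} w^n / (-3)^(n+1).
So c_n = 1/(-3)^(n+1):
  c_0 = 1/(-3)^1 = -1/3.
  c_1 = 1/(-3)^2 = 1/9.
The series is valid for |w/d| < 1, i.e. |z − z₀| < |d|.
Radius of convergence: R = |5 − z₀| = |-3| = 3 (distance from z₀ to the singularity z = 5).

c_0 = -1/3, c_1 = 1/9; R = 3.


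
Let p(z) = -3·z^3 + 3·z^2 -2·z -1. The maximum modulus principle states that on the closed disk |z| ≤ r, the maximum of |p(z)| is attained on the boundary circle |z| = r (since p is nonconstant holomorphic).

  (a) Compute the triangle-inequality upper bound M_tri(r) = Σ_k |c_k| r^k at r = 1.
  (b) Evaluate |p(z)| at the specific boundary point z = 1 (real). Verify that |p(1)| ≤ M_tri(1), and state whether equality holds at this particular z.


Coefficients: c_0 = -1, c_1 = -2, c_2 = 3, c_3 = -3. Radius r = 1.
Part (a). Triangle bound: M_tri(r) = Σ_k |c_k| r^k
  = |-1|·1^0 + |-2|·1^1 + |3|·1^2 + |-3|·1^3
  = 1 + 2 + 3 + 3 = 9.
This bounds M(r) := max_{|z|=r} |p(z)| from above; equality holds iff all terms c_k z^k can be made to align in phase at a single z on |z|=r.
Part (b). At z = 1 (real, on the circle |z| = r):
  p(1) = (-1)·1^0 + (-2)·1^1 + (3)·1^2 + (-3)·1^3 = -3.
  |p(1)| = 3.
Check: |p(1)| = 3 ≤ 9 = M_tri(1). ✓ Equality does not hold at z = 1 (the coefficients have mixed signs, so the terms do not all align in phase there).

M_tri(1) = 9; |p(1)| = 3; equality at z=1: no.


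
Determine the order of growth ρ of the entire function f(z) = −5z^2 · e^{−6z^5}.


M(r) = max_{|z|=r} |-5|·|z|^2·|e^{−6z^5}| = 5·r^2 · e^{6r^5} (the factors attain their maxima compatibly on |z|=r). Then log M(r) = log 5 + 2·log r + 6r^5, dominated by the last term, so log log M(r) ~ 5·log r. The polynomial factor -5z^2 contributes only a log r term and does not affect the order. ρ = 5.
Therefore ρ = 5.

Order ρ = 5.


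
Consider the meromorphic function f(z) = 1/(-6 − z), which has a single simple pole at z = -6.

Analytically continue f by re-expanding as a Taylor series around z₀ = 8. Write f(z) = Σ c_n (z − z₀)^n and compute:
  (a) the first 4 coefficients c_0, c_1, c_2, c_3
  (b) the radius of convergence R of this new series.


Let w = z − z₀, so z = z₀ + w.
Then -6 − z = -6 − (z₀ + w) = (-6 − z₀) − w = -14 − w.
f(z) = 1/(-14 − w) = (1/(-14)) · 1/(1 − w/(-14)) = Σ_{n≥0} w^n / (-14)^(n+1).
So c_n = 1/(-14)^(n+1):
  c_0 = 1/(-14)^1 = -1/14.
  c_1 = 1/(-14)^2 = 1/196.
  c_2 = 1/(-14)^3 = -1/2744.
  c_3 = 1/(-14)^4 = 1/38416.
The series is valid for |w/d| < 1, i.e. |z − z₀| < |d|.
Radius of convergence: R = |-6 − z₀| = |-14| = 14 (distance from z₀ to the singularity z = -6).

c_0 = -1/14, c_1 = 1/196, c_2 = -1/2744, c_3 = 1/38416; R = 14.


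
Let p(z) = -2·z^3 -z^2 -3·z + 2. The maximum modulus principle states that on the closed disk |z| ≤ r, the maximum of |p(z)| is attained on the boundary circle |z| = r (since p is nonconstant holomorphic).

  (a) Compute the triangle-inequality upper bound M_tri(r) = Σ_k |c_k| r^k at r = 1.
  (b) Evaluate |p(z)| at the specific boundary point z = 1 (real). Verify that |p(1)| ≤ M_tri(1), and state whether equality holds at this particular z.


Coefficients: c_0 = 2, c_1 = -3, c_2 = -1, c_3 = -2. Radius r = 1.
Part (a). Triangle bound: M_tri(r) = Σ_k |c_k| r^k
  = |2|·1^0 + |-3|·1^1 + |-1|·1^2 + |-2|·1^3
  = 2 + 3 + 1 + 2 = 8.
This bounds M(r) := max_{|z|=r} |p(z)| from above; equality holds iff all terms c_k z^k can be made to align in phase at a single z on |z|=r.
Part (b). At z = 1 (real, on the circle |z| = r):
  p(1) = (2)·1^0 + (-3)·1^1 + (-1)·1^2 + (-2)·1^3 = -4.
  |p(1)| = 4.
Check: |p(1)| = 4 ≤ 8 = M_tri(1). ✓ Equality does not hold at z = 1 (the coefficients have mixed signs, so the terms do not all align in phase there).

M_tri(1) = 8; |p(1)| = 4; equality at z=1: no.


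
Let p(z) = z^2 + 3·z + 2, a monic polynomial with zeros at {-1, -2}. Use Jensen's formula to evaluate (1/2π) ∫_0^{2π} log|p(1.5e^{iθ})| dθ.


Zeros: -2, -1; r = 1.5.
Inside |z| < r: -1. Outside (|z| ≥ r): -2.
p(0) = 2, so log|p(0)| = log(2) = 0.6931.
Apply Jensen: I(r) = log|p(0)| + Σ_k log(r/|z_k|), summed over zeros inside |z| < r.
  log(r/|z_k|) for z_k = -1: log(1.5/1) = 0.4055
  Outside zeros (-2) contribute nothing to the Jensen sum.
Sum over inside zeros: 0.4055.
I(r) = log|p(0)| + (inside sum) = 0.6931 + 0.4055 = 1.0986.
Note: since some zeros are outside |z| ≤ r, the simplified n·log(r) form does NOT apply — only the inside zeros contribute.

I(r) ≈ 1.0986.


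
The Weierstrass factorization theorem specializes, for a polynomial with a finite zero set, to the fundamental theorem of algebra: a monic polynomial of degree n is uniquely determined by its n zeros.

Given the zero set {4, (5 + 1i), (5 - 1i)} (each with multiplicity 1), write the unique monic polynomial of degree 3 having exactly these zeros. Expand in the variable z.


The polynomial is p(z) = ∏_{α ∈ S} (z − α), where S = {4, (5 + 1i), (5 - 1i)}.
Expanding the product yields: p(z) = z^3 -14·z^2 + 66·z -104.
Note conjugate pairs combine to real quadratics: (z − (5+1i))(z − (5−1i)) = z² − 10z + 26.
The resulting polynomial has degree 3 and real coefficients as required.

p(z) = z^3 -14·z^2 + 66·z -104.


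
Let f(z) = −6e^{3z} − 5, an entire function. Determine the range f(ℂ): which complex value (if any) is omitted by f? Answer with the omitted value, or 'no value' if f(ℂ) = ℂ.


Little Picard bounds the complement of f(ℂ) to at most one point.
e^{3z} is never zero on ℂ, so -6·e^{3z} takes every value in ℂ ∖ {0}. Adding -5 shifts the range to ℂ ∖ {-5}. Thus f omits exactly the value -5.

Omitted value: -5.


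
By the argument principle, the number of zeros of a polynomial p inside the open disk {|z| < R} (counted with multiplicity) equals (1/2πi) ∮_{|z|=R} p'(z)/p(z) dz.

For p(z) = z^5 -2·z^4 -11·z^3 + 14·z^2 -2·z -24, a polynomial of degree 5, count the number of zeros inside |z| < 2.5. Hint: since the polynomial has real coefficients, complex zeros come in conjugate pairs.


The zeros of p are: -1, (1 + 1i), (1 - 1i), -3, 4.
Their magnitudes are: 1, 1.414, 1.414, 3, 4.
Zeros with |z| < R = 2.5: -1, (1 + 1i), (1 - 1i).
Count = 3.
By the argument principle, (1/2πi) ∮_{|z|=R} p'(z)/p(z) dz equals exactly this count.

Number of zeros inside |z| < 2.5: 3.


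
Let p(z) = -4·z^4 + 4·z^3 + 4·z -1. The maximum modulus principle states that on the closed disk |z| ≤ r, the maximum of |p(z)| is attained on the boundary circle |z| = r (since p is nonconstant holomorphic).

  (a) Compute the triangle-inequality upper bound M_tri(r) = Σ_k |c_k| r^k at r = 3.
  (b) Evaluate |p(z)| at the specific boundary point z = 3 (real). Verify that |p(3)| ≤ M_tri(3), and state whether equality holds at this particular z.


Coefficients: c_0 = -1, c_1 = 4, c_2 = 0, c_3 = 4, c_4 = -4. Radius r = 3.
Part (a). Triangle bound: M_tri(r) = Σ_k |c_k| r^k
  = |-1|·3^0 + |4|·3^1 + |0|·3^2 + |4|·3^3 + |-4|·3^4
  = 1 + 12 + 0 + 108 + 324 = 445.
This bounds M(r) := max_{|z|=r} |p(z)| from above; equality holds iff all terms c_k z^k can be made to align in phase at a single z on |z|=r.
Part (b). At z = 3 (real, on the circle |z| = r):
  p(3) = (-1)·3^0 + (4)·3^1 + (0)·3^2 + (4)·3^3 + (-4)·3^4 = -205.
  |p(3)| = 205.
Check: |p(3)| = 205 ≤ 445 = M_tri(3). ✓ Equality does not hold at z = 3 (the coefficients have mixed signs, so the terms do not all align in phase there).

M_tri(3) = 445; |p(3)| = 205; equality at z=3: no.


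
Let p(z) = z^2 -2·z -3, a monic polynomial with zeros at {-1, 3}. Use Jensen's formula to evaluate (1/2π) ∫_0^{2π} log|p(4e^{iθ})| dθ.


Zeros: -1, 3; r = 4.
Inside |z| < r: -1, 3. Outside (|z| ≥ r): ∅.
p(0) = -3, so log|p(0)| = log(3) = 1.0986.
Apply Jensen: I(r) = log|p(0)| + Σ_k log(r/|z_k|), summed over zeros inside |z| < r.
  log(r/|z_k|) for z_k = -1: log(4/1) = 1.3863
  log(r/|z_k|) for z_k = 3: log(4/3) = 0.2877
Sum over inside zeros: 1.6740.
I(r) = log|p(0)| + (inside sum) = 1.0986 + 1.6740 = 2.7726.
Closed form (all zeros inside, monic): I(r) = n·log(r) = 2·log(4) = 2.7726. ✓

I(r) ≈ 2.7726.


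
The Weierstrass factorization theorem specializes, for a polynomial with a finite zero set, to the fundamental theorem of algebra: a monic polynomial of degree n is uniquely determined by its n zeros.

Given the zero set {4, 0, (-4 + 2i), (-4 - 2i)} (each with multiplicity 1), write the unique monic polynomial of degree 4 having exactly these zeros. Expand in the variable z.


The polynomial is p(z) = ∏_{α ∈ S} (z − α), where S = {4, 0, (-4 + 2i), (-4 - 2i)}.
Expanding the product yields: p(z) = z^4 + 4·z^3 -12·z^2 -80·z.
Note conjugate pairs combine to real quadratics: (z − (-4+2i))(z − (-4−2i)) = z² + 8z + 20.
The resulting polynomial has degree 4 and real coefficients as required.

p(z) = z^4 + 4·z^3 -12·z^2 -80·z.


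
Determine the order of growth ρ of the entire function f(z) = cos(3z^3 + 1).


Write cos(w) = (e^{iw} ± e^{−iw})/(2 or 2i), so |cos(w)| ≤ e^{|w|}. With w = 3z^3 + 1, |w| ≤ 3r^3 + 1 on |z|=r, giving M(r) ≤ e^{3r^3 + 1} and ρ ≤ 3. For the lower bound, choose z on |z|=r with 3z^3 purely imaginary of modulus 3r^3; then |cos(3z^3 + 1)| grows like e^{3r^3}/2, so ρ ≥ 3. Hence ρ = 3.
Therefore ρ = 3.

Order ρ = 3.


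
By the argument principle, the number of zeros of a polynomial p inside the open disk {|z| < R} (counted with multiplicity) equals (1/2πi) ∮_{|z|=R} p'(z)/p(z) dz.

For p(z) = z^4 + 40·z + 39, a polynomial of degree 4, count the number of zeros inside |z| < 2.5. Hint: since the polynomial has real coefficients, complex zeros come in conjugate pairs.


The zeros of p are: -1, -3, (2 + 3i), (2 - 3i).
Their magnitudes are: 1, 3, 3.606, 3.606.
Zeros with |z| < R = 2.5: -1.
Count = 1.
By the argument principle, (1/2πi) ∮_{|z|=R} p'(z)/p(z) dz equals exactly this count.

Number of zeros inside |z| < 2.5: 1.


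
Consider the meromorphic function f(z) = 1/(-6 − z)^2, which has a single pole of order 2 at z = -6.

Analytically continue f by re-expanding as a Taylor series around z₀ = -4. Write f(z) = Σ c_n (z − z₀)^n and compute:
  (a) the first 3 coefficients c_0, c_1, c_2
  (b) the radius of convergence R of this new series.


Let w = z − z₀, so z = z₀ + w.
Then -6 − z = -6 − (z₀ + w) = (-6 − z₀) − w = -2 − w.
f(z) = 1/(-2 − w)^2 = (1/(-2)^2) · (1 − w/(-2))^{−2}.
By the binomial series (1−u)^{−2} = Σ_{n≥0} C(n+1, 1) u^n for |u|<1, with u = w/(-2):
  c_n = C(n+1, 1) / (-2)^(n+2).
  c_0 = 1/(-2)^2 = 1/4.
  c_1 = 2/(-2)^3 = -1/4.
  c_2 = 3/(-2)^4 = 3/16.
The series is valid for |w/d| < 1, i.e. |z − z₀| < |d|.
Radius of convergence: R = |-6 − z₀| = |-2| = 2 (distance from z₀ to the singularity z = -6).

c_0 = 1/4, c_1 = -1/4, c_2 = 3/16; R = 2.


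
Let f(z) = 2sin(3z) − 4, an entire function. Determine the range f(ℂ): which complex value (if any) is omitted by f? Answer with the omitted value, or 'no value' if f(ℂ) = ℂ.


Little Picard bounds the complement of f(ℂ) to at most one point.
sin is entire and surjective onto ℂ: for every w ∈ ℂ, sin(ζ) = w has a solution ζ ∈ ℂ (e.g., via the complex inverse arcsin). With ζ = 3z this gives z = ζ/(3). Then 2·sin(3z) takes every value in 2·ℂ = ℂ, and adding -4 is a bijection of ℂ. So f is surjective and omits no value. (Note: only on the real line is sin bounded by [−1, 1].)

Omitted value: no value.


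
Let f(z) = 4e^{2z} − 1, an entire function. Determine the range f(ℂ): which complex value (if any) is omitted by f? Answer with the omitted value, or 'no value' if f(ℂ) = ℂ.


Little Picard bounds the complement of f(ℂ) to at most one point.
e^{2z} is never zero on ℂ, so 4·e^{2z} takes every value in ℂ ∖ {0}. Adding -1 shifts the range to ℂ ∖ {-1}. Thus f omits exactly the value -1.

Omitted value: -1.


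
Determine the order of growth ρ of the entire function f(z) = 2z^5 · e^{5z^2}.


M(r) = max_{|z|=r} |2|·|z|^5·|e^{5z^2}| = 2·r^5 · e^{5r^2} (the factors attain their maxima compatibly on |z|=r). Then log M(r) = log 2 + 5·log r + 5r^2, dominated by the last term, so log log M(r) ~ 2·log r. The polynomial factor 2z^5 contributes only a log r term and does not affect the order. ρ = 2.
Therefore ρ = 2.

Order ρ = 2.


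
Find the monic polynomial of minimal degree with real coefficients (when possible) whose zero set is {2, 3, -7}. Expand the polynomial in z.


The polynomial is p(z) = ∏_{α ∈ S} (z − α), where S = {2, 3, -7}.
Expanding the product yields: p(z) = z^3 + 2·z^2 -29·z + 42.
The resulting polynomial has degree 3 and real coefficients as required.

p(z) = z^3 + 2·z^2 -29·z + 42.


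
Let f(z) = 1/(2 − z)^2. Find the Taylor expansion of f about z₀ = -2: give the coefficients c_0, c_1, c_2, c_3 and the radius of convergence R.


Let w = z − z₀, so z = z₀ + w.
Then 2 − z = 2 − (z₀ + w) = (2 − z₀) − w = 4 − w.
f(z) = 1/(4 − w)^2 = (1/(4)^2) · (1 − w/(4))^{−2}.
By the binomial series (1−u)^{−2} = Σ_{n≥0} C(n+1, 1) u^n for |u|<1, with u = w/(4):
  c_n = C(n+1, 1) / (4)^(n+2).
  c_0 = 1/(4)^2 = 1/16.
  c_1 = 2/(4)^3 = 1/32.
  c_2 = 3/(4)^4 = 3/256.
  c_3 = 4/(4)^5 = 1/256.
The series is valid for |w/d| < 1, i.e. |z − z₀| < |d|.
Radius of convergence: R = |2 − z₀| = |4| = 4 (distance from z₀ to the singularity z = 2).

c_0 = 1/16, c_1 = 1/32, c_2 = 3/256, c_3 = 1/256; R = 4.


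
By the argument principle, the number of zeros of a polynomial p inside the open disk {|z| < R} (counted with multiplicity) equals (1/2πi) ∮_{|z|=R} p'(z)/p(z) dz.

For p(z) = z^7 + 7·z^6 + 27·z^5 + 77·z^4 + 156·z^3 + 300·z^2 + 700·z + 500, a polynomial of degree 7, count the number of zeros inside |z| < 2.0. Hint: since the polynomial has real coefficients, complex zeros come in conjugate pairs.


The zeros of p are: (1 + 2i), (1 - 2i), -1, (-1 + 3i), (-1 - 3i), (-3 + 1i), (-3 - 1i).
Their magnitudes are: 2.236, 2.236, 1, 3.162, 3.162, 3.162, 3.162.
Zeros with |z| < R = 2.0: -1.
Count = 1.
By the argument principle, (1/2πi) ∮_{|z|=R} p'(z)/p(z) dz equals exactly this count.

Number of zeros inside |z| < 2.0: 1.
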